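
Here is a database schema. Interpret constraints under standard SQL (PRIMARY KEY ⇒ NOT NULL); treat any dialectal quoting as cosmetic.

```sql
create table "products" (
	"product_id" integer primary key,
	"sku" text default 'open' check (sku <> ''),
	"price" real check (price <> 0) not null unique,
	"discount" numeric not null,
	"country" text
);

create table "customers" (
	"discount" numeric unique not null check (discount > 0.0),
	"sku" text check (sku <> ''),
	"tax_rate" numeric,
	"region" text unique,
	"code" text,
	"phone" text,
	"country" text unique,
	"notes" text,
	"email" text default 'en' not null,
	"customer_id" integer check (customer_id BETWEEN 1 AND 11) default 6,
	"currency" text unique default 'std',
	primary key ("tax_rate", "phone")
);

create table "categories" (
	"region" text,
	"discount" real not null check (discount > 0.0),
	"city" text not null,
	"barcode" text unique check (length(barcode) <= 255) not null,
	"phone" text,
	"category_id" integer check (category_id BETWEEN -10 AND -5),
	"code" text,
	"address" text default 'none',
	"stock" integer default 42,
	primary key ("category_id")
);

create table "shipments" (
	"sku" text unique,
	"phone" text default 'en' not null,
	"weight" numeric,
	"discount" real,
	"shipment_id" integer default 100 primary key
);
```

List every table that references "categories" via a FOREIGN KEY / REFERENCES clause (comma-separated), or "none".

none

No REFERENCES clause anywhere in the schema names categories.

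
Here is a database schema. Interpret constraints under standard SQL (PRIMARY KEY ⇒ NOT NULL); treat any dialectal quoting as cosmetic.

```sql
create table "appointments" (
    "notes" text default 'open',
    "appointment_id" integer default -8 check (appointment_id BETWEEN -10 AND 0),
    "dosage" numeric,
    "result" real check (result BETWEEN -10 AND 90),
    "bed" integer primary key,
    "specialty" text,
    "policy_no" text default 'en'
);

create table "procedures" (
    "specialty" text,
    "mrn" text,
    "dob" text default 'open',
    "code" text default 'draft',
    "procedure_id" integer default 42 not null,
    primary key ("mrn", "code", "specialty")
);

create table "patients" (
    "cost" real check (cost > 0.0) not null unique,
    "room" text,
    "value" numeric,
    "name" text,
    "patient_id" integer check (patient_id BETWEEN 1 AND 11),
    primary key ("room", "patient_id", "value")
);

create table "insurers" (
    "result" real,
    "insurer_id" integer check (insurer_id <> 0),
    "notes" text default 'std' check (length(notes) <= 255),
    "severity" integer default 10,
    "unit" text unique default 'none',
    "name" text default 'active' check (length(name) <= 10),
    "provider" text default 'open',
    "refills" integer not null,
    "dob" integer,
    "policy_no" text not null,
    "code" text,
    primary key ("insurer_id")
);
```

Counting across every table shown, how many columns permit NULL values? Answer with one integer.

appointments: 6 nullable (notes, appointment_id, dosage, result, specialty, policy_no — PK (bed) and explicit NOT NULL columns excluded).
procedures: 1 nullable (dob — PK (mrn, code, specialty) and explicit NOT NULL columns excluded).
patients: 1 nullable (name — PK (room, patient_id, value) and explicit NOT NULL columns excluded).
insurers: 8 nullable (result, notes, severity, unit, name, provider, dob, code — PK (insurer_id) and explicit NOT NULL columns excluded).
Total: 6 + 1 + 1 + 8 = 16.

16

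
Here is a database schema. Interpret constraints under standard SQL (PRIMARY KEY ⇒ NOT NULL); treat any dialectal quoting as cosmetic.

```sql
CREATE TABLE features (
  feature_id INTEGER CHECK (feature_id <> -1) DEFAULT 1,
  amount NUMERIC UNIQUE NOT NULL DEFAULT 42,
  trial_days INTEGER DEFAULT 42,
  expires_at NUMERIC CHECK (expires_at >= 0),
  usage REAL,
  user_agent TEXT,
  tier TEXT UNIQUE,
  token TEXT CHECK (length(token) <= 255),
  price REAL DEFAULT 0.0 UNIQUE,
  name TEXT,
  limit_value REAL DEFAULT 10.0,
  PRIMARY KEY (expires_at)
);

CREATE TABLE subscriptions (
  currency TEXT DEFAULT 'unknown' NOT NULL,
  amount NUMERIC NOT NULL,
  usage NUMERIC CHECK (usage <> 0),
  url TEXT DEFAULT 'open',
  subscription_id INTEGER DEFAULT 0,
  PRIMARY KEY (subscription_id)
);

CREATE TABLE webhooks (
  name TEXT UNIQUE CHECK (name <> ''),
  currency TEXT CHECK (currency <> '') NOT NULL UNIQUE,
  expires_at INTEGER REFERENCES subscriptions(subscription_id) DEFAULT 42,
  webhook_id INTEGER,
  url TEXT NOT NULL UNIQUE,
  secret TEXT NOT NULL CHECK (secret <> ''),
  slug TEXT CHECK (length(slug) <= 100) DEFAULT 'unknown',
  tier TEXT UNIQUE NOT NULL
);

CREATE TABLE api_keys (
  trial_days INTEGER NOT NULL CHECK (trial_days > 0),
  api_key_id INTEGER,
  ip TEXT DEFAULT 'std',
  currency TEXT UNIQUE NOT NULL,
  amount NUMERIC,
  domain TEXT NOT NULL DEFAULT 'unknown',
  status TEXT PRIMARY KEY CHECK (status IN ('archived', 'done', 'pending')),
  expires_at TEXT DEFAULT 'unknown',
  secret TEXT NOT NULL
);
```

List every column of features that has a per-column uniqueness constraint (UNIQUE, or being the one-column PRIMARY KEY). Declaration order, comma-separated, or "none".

amount, expires_at, tier, price

- feature_id: no UNIQUE or single-column PK constraint.
- amount: declared UNIQUE → unique.
- trial_days: no UNIQUE or single-column PK constraint.
- expires_at: single-column PRIMARY KEY → unique.
- usage: no UNIQUE or single-column PK constraint.
- user_agent: no UNIQUE or single-column PK constraint.
- tier: declared UNIQUE → unique.
- token: no UNIQUE or single-column PK constraint.
- price: declared UNIQUE → unique.
- name: no UNIQUE or single-column PK constraint.
- limit_value: no UNIQUE or single-column PK constraint.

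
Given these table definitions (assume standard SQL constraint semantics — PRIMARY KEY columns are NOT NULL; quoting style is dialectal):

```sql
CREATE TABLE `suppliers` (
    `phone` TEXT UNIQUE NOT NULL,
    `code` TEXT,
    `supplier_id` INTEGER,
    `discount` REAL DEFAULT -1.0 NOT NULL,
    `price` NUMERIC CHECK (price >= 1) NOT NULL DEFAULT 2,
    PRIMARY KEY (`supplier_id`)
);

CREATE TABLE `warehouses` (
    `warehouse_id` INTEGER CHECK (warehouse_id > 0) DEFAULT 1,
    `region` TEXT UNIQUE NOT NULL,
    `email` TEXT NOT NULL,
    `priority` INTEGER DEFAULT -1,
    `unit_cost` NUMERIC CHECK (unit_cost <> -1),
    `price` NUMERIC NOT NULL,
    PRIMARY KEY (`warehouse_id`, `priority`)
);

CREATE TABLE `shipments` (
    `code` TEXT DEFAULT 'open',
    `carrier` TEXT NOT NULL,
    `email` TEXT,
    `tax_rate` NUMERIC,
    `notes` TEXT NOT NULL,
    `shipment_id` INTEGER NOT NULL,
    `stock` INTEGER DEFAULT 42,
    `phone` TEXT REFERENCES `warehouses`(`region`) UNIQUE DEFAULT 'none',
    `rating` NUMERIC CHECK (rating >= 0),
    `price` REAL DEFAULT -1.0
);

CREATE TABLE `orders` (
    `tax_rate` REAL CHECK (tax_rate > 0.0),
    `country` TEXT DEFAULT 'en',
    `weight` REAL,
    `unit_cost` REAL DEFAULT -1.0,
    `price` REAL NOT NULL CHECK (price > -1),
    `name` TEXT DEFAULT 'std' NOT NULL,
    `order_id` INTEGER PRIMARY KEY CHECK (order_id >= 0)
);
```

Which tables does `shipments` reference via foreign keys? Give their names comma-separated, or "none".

warehouses

- phone REFERENCES warehouses(region).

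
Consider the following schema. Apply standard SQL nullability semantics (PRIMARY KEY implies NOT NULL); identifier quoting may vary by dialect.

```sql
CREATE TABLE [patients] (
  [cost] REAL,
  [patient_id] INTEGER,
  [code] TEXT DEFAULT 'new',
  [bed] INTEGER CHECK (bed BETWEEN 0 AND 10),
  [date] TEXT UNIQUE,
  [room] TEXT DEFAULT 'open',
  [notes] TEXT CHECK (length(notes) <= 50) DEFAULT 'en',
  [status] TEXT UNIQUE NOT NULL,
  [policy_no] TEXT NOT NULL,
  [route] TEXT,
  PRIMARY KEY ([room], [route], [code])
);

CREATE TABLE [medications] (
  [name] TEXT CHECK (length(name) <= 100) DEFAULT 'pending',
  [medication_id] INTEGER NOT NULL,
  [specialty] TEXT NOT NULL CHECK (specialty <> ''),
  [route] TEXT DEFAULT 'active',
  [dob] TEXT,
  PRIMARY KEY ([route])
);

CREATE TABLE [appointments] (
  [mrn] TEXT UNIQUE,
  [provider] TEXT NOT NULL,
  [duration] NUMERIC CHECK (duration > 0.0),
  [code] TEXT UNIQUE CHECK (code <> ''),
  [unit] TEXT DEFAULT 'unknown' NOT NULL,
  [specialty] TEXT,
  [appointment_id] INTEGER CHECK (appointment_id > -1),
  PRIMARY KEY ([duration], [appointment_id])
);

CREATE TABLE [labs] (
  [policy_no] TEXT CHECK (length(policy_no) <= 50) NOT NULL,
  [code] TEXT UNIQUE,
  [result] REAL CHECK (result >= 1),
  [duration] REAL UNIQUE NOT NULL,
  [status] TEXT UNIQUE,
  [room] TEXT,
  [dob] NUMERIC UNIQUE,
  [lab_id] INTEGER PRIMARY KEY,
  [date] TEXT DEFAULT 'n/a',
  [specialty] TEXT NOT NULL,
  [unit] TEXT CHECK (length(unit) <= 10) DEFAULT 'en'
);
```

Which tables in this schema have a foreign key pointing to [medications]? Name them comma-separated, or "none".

none

No REFERENCES clause anywhere in the schema names medications.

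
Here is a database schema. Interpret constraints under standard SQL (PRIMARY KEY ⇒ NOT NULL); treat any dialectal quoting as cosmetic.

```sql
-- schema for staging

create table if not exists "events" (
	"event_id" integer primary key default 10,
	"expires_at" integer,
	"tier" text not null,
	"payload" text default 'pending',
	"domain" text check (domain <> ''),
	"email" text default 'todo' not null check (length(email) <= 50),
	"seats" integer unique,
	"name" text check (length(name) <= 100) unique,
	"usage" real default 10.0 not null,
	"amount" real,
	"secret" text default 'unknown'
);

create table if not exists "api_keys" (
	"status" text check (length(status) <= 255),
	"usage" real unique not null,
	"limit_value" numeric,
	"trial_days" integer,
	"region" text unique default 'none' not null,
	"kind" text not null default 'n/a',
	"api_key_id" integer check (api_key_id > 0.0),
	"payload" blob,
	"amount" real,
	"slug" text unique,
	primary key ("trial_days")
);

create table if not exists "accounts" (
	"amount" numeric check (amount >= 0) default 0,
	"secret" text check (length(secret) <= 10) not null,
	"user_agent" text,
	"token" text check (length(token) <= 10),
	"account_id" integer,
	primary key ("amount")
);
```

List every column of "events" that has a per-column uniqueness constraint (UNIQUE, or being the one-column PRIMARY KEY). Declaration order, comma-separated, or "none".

- event_id: single-column PRIMARY KEY → unique.
- expires_at: no UNIQUE or single-column PK constraint.
- tier: no UNIQUE or single-column PK constraint.
- payload: no UNIQUE or single-column PK constraint.
- domain: no UNIQUE or single-column PK constraint.
- email: no UNIQUE or single-column PK constraint.
- seats: declared UNIQUE → unique.
- name: declared UNIQUE → unique.
- usage: no UNIQUE or single-column PK constraint.
- amount: no UNIQUE or single-column PK constraint.
- secret: no UNIQUE or single-column PK constraint.

event_id, seats, name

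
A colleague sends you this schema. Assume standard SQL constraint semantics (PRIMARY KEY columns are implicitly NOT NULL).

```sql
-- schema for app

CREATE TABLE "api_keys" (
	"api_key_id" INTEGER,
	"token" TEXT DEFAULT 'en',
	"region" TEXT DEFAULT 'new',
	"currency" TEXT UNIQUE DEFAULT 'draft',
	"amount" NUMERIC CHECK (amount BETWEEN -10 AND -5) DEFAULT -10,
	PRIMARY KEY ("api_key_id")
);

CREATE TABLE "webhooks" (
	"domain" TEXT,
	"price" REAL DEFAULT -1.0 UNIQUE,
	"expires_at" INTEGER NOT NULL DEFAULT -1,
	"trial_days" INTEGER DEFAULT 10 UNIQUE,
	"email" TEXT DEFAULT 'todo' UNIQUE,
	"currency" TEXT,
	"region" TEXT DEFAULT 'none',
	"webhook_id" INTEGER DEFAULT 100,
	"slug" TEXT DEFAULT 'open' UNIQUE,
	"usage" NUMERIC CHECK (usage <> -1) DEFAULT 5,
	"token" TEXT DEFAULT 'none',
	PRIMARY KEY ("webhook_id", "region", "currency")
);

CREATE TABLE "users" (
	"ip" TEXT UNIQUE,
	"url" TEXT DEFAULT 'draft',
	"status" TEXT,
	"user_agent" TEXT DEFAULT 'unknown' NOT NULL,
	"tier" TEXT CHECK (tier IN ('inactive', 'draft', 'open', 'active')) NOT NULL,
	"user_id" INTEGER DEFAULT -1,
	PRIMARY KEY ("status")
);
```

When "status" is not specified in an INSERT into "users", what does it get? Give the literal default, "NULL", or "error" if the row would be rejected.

status has no DEFAULT clause.
Omitting it would insert NULL, but it is part of the PRIMARY KEY, so the INSERT fails.

error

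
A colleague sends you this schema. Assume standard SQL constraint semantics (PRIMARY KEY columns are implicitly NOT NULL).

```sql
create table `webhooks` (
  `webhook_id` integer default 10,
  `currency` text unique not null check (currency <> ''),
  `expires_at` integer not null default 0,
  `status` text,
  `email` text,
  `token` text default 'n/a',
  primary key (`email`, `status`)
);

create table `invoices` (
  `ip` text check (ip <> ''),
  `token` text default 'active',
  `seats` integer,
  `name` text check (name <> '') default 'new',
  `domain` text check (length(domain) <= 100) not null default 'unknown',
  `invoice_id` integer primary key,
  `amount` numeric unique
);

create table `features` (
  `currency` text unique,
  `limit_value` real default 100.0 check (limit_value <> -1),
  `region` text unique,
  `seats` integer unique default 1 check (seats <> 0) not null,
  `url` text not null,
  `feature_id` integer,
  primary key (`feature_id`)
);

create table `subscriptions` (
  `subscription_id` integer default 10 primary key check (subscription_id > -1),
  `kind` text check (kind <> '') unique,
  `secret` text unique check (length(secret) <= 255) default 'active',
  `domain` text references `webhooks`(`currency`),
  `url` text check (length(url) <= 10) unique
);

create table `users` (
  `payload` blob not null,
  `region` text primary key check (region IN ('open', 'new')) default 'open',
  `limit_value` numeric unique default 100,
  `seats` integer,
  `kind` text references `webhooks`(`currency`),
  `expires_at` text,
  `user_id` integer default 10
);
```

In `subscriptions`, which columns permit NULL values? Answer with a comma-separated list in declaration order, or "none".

kind, secret, domain, url

- subscription_id: part of the PRIMARY KEY, which implies NOT NULL → not nullable.
- kind: CHECK does not forbid NULL (a CHECK constraint passes when its expression is NULL) → nullable.
- secret: CHECK does not forbid NULL (a CHECK constraint passes when its expression is NULL) → nullable.
- domain: a foreign key column may be NULL unless separately constrained → nullable.
- url: CHECK does not forbid NULL (a CHECK constraint passes when its expression is NULL) → nullable.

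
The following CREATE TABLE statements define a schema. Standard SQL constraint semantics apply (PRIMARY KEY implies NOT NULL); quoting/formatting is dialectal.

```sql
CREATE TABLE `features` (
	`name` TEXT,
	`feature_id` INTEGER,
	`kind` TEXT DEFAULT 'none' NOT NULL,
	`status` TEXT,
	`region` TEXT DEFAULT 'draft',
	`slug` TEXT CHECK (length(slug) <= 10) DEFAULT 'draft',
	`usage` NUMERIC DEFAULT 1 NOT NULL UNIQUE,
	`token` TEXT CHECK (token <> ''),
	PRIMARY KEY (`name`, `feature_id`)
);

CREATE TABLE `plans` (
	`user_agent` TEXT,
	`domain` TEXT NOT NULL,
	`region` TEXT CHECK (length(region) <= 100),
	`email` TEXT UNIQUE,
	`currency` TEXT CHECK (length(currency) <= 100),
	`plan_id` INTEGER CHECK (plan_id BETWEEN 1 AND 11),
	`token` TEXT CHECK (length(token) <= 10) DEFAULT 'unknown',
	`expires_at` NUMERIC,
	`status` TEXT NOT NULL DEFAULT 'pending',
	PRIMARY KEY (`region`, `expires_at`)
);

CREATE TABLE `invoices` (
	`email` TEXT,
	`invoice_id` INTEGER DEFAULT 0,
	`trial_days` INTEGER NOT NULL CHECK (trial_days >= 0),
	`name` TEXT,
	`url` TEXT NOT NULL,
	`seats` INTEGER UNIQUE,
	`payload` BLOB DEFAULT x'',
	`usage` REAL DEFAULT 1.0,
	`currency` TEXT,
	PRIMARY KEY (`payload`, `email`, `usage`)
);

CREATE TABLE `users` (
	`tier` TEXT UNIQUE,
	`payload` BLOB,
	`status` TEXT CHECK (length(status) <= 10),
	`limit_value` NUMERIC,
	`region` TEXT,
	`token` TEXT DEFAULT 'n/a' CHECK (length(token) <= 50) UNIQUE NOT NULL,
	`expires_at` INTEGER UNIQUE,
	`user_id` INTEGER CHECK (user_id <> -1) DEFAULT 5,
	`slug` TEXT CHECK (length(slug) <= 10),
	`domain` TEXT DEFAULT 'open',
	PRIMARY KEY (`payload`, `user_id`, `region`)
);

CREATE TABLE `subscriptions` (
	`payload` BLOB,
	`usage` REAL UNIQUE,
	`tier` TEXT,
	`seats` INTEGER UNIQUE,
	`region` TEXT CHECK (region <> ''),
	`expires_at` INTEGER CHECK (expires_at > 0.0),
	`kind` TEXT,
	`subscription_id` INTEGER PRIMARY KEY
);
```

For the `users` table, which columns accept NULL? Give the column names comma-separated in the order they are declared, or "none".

- tier: UNIQUE does not imply NOT NULL → nullable.
- payload: part of the PRIMARY KEY, which implies NOT NULL → not nullable.
- status: CHECK does not forbid NULL (a CHECK constraint passes when its expression is NULL) → nullable.
- limit_value: no NOT NULL constraint applies → nullable.
- region: part of the PRIMARY KEY, which implies NOT NULL → not nullable.
- token: declared NOT NULL → not nullable.
- expires_at: UNIQUE does not imply NOT NULL → nullable.
- user_id: part of the PRIMARY KEY, which implies NOT NULL → not nullable.
- slug: CHECK does not forbid NULL (a CHECK constraint passes when its expression is NULL) → nullable.
- domain: DEFAULT only fills an omitted column; an explicit NULL is still allowed → nullable.

tier, status, limit_value, expires_at, slug, domain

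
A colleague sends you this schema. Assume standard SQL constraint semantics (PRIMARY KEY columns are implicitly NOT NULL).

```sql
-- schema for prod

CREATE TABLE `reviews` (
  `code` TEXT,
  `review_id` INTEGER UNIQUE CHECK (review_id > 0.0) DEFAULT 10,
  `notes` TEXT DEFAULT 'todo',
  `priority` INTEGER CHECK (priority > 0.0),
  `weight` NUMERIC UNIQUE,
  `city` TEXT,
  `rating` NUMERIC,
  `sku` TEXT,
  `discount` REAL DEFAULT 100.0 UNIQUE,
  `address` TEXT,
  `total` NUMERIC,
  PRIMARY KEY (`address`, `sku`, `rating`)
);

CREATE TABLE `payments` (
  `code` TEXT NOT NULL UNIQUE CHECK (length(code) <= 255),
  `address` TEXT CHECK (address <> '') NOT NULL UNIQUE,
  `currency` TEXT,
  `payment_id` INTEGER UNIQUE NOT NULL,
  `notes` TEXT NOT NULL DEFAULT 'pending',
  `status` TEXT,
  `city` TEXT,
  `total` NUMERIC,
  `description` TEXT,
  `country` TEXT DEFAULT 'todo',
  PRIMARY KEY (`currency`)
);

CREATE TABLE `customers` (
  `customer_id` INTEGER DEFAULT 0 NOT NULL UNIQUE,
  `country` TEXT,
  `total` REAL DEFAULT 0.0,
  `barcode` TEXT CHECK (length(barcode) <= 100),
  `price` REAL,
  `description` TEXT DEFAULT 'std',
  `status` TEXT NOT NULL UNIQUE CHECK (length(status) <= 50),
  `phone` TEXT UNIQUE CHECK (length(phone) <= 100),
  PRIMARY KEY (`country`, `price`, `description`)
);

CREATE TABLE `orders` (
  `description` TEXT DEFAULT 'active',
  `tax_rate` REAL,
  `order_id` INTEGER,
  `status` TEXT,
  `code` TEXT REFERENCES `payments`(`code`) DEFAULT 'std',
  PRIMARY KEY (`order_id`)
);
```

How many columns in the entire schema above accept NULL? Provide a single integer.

reviews: 8 nullable (code, review_id, notes, priority, weight, city, discount, total — PK (address, sku, rating) and explicit NOT NULL columns excluded).
payments: 5 nullable (status, city, total, description, country — PK (currency) and explicit NOT NULL columns excluded).
customers: 3 nullable (total, barcode, phone — PK (country, price, description) and explicit NOT NULL columns excluded).
orders: 4 nullable (description, tax_rate, status, code — PK (order_id) and explicit NOT NULL columns excluded).
Total: 8 + 5 + 3 + 4 = 20.

20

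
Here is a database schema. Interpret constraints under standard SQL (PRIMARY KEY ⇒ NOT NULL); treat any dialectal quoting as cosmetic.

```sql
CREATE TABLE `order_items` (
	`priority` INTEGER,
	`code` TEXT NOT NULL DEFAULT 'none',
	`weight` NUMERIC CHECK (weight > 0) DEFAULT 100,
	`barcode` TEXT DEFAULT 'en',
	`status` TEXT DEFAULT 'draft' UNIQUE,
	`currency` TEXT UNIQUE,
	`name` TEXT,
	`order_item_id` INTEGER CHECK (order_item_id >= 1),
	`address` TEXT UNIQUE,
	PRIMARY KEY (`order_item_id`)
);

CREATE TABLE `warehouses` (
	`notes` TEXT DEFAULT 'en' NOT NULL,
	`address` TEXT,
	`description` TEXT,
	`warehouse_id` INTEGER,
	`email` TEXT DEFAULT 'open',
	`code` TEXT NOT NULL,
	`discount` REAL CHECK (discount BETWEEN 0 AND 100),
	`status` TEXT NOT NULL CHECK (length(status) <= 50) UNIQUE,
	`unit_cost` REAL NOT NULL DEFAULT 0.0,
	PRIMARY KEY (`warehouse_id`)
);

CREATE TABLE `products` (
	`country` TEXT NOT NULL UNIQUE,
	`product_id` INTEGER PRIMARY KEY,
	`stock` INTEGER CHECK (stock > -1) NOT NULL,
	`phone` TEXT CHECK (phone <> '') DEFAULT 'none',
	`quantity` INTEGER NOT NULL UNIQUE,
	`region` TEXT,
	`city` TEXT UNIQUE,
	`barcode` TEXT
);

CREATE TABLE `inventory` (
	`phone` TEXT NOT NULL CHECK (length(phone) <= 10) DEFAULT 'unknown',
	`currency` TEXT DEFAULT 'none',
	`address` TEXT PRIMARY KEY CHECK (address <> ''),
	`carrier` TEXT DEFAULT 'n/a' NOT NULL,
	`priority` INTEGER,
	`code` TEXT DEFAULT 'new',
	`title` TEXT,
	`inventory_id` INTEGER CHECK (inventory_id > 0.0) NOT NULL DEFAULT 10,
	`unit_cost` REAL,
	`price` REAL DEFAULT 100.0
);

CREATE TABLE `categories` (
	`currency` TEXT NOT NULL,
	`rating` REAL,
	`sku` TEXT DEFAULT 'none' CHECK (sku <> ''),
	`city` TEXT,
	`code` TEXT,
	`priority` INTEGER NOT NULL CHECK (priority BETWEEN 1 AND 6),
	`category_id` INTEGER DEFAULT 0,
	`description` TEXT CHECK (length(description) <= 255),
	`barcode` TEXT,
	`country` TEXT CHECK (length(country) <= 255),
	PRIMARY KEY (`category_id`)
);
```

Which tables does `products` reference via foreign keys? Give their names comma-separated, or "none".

No column in products has a REFERENCES clause.

none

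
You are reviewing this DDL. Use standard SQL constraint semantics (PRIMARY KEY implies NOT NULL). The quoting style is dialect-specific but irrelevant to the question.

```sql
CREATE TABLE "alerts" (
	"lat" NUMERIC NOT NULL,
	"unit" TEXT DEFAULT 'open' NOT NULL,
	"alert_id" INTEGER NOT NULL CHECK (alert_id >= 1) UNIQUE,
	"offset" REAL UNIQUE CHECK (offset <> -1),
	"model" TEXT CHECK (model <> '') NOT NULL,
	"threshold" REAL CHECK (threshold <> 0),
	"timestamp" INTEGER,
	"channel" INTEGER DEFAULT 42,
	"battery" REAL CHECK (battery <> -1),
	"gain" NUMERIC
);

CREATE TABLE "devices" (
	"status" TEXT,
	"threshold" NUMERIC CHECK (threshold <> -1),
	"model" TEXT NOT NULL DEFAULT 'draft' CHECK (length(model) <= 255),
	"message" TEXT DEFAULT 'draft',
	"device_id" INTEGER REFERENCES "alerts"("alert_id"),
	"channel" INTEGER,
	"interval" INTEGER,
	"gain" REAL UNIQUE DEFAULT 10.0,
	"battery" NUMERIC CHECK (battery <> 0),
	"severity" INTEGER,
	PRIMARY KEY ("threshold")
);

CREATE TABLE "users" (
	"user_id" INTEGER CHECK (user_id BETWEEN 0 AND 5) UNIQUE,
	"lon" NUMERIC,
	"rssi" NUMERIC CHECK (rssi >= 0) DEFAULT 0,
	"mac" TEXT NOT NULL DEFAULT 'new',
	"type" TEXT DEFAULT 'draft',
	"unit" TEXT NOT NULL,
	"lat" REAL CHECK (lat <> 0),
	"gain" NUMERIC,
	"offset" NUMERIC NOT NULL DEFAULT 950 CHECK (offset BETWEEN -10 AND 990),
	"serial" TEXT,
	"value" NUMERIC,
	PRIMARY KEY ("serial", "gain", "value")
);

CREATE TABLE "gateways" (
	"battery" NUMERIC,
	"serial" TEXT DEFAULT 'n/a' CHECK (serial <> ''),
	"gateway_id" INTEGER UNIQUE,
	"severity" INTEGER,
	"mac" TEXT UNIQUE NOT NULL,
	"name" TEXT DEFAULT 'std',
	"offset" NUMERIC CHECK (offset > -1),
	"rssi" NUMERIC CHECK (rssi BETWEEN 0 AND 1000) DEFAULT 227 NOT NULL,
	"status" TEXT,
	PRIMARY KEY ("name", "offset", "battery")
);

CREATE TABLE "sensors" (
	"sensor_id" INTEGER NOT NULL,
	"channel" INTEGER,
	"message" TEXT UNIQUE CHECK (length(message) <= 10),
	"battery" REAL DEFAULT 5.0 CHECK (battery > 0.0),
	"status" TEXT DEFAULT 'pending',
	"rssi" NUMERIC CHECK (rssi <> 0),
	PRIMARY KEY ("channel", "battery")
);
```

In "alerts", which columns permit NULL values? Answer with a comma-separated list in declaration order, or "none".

- lat: declared NOT NULL → not nullable.
- unit: declared NOT NULL → not nullable.
- alert_id: declared NOT NULL → not nullable.
- offset: CHECK does not forbid NULL (a CHECK constraint passes when its expression is NULL) → nullable.
- model: declared NOT NULL → not nullable.
- threshold: CHECK does not forbid NULL (a CHECK constraint passes when its expression is NULL) → nullable.
- timestamp: no NOT NULL constraint applies → nullable.
- channel: DEFAULT only fills an omitted column; an explicit NULL is still allowed → nullable.
- battery: CHECK does not forbid NULL (a CHECK constraint passes when its expression is NULL) → nullable.
- gain: no NOT NULL constraint applies → nullable.

offset, threshold, timestamp, channel, battery, gain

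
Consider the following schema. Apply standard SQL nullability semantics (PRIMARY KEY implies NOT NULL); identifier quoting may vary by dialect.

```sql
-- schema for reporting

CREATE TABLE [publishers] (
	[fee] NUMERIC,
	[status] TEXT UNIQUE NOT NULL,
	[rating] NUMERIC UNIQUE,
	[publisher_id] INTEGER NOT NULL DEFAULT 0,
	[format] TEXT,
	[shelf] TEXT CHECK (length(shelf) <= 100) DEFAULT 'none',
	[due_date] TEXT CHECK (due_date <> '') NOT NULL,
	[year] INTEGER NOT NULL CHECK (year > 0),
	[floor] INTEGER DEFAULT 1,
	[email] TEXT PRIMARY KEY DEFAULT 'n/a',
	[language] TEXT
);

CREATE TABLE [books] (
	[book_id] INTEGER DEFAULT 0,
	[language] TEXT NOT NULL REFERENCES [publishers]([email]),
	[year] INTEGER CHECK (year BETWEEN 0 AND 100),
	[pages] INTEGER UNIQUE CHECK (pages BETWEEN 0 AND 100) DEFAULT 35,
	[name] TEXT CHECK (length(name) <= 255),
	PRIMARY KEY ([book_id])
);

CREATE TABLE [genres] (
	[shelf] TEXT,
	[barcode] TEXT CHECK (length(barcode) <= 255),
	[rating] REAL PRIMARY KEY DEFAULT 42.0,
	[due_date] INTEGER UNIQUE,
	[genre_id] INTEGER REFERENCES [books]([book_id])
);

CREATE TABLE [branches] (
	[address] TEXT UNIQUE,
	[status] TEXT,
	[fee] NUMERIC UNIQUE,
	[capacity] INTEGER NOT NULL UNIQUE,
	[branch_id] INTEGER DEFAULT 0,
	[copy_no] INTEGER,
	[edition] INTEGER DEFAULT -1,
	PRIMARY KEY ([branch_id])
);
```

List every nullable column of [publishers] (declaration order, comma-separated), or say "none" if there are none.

fee, rating, format, shelf, floor, language

- fee: no NOT NULL constraint applies → nullable.
- status: declared NOT NULL → not nullable.
- rating: UNIQUE does not imply NOT NULL → nullable.
- publisher_id: declared NOT NULL → not nullable.
- format: no NOT NULL constraint applies → nullable.
- shelf: CHECK does not forbid NULL (a CHECK constraint passes when its expression is NULL) → nullable.
- due_date: declared NOT NULL → not nullable.
- year: declared NOT NULL → not nullable.
- floor: DEFAULT only fills an omitted column; an explicit NULL is still allowed → nullable.
- email: part of the PRIMARY KEY, which implies NOT NULL → not nullable.
- language: no NOT NULL constraint applies → nullable.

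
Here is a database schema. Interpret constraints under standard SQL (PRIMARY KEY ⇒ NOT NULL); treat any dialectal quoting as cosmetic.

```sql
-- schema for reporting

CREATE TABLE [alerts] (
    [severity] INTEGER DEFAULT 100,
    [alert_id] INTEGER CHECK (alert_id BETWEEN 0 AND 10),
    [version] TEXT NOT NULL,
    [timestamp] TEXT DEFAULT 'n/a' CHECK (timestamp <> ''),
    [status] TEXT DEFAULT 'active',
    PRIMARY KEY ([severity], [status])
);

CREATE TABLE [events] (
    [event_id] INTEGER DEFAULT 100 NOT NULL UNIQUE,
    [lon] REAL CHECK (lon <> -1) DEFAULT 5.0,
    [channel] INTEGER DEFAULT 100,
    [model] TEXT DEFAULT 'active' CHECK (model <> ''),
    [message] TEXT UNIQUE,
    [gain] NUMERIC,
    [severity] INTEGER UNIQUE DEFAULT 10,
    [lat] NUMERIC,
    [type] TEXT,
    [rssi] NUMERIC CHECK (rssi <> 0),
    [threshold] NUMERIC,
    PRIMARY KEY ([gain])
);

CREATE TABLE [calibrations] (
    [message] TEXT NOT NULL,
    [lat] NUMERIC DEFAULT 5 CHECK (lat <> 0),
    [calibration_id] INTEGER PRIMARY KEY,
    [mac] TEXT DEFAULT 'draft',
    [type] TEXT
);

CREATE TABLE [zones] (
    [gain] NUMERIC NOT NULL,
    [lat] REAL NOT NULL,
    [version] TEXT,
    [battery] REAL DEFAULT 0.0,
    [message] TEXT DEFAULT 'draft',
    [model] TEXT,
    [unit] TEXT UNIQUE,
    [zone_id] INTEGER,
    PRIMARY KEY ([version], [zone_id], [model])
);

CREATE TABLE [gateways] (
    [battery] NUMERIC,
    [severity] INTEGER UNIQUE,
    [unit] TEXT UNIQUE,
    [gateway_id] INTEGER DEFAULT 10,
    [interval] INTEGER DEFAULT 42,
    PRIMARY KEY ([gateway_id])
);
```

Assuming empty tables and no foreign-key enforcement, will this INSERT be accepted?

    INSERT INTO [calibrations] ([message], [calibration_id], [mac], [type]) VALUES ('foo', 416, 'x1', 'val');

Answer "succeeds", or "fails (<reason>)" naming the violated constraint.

succeeds

NOT NULL columns: calibration_id is supplied; message is supplied.
No constraint is violated.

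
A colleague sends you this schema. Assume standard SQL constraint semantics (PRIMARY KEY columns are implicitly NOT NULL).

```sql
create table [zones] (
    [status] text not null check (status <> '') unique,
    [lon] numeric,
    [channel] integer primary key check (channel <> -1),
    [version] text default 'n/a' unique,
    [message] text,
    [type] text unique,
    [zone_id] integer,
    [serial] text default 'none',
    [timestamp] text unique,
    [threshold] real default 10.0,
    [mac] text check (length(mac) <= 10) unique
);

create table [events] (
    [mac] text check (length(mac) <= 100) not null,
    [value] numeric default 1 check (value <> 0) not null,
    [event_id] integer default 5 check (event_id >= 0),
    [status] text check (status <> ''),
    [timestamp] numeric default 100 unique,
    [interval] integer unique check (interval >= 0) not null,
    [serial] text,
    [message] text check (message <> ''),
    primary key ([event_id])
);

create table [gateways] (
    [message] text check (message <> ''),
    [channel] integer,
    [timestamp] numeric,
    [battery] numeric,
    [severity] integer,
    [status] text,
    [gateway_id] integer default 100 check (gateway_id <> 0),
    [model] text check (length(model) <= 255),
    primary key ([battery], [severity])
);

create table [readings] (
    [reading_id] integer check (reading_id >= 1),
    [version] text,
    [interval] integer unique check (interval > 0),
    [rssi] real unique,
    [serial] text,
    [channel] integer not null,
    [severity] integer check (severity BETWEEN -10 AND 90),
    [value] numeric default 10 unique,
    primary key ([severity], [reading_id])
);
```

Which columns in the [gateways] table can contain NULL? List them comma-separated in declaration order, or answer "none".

message, channel, timestamp, status, gateway_id, model

- message: CHECK does not forbid NULL (a CHECK constraint passes when its expression is NULL) → nullable.
- channel: no NOT NULL constraint applies → nullable.
- timestamp: no NOT NULL constraint applies → nullable.
- battery: part of the PRIMARY KEY, which implies NOT NULL → not nullable.
- severity: part of the PRIMARY KEY, which implies NOT NULL → not nullable.
- status: no NOT NULL constraint applies → nullable.
- gateway_id: CHECK does not forbid NULL (a CHECK constraint passes when its expression is NULL) → nullable.
- model: CHECK does not forbid NULL (a CHECK constraint passes when its expression is NULL) → nullable.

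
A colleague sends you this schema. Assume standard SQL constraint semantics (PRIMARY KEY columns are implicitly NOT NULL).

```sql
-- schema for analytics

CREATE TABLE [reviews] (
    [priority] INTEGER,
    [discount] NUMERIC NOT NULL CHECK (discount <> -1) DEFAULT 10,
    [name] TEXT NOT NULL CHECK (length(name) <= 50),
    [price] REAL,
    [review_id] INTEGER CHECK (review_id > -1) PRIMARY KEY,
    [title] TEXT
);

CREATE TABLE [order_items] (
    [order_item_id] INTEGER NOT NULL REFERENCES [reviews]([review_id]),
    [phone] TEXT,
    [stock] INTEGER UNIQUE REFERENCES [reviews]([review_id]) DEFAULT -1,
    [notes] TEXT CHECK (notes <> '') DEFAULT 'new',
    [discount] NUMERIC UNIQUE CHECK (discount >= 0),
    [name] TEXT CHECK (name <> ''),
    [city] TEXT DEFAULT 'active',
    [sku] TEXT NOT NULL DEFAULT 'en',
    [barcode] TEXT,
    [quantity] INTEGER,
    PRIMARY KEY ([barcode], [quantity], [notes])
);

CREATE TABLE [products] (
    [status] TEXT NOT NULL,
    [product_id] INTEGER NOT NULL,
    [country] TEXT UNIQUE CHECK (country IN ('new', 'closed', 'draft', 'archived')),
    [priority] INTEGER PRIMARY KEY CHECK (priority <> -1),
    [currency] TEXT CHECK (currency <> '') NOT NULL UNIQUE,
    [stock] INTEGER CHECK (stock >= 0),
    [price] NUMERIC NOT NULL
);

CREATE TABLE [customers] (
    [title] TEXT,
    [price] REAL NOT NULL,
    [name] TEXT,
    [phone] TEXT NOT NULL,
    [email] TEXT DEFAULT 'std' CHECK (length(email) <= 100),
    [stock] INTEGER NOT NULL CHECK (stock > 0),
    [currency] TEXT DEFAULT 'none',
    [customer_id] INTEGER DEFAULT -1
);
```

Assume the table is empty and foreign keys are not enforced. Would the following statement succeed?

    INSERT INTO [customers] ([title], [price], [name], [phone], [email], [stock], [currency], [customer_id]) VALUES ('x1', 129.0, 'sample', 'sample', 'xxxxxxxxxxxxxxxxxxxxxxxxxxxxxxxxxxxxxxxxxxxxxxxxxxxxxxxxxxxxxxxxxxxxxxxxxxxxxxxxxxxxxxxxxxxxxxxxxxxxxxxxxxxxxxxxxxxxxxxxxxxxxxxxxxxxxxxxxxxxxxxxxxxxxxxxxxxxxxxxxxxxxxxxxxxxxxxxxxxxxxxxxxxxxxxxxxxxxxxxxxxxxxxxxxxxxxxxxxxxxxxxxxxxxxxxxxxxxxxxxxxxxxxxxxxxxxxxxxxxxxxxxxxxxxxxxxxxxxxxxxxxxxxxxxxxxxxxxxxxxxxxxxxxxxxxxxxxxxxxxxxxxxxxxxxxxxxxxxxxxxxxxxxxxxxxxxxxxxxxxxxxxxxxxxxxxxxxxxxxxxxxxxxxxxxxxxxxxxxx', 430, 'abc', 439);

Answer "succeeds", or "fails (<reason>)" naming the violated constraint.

fails (CHECK on email)

The value 'xxxxxxxxxxxxxxxxxxxxxxxxxxxxxxxxxxxxxxxxxxxxxxxxxxxxxxxxxxxxxxxxxxxxxxxxxxxxxxxxxxxxxxxxxxxxxxxxxxxxxxxxxxxxxxxxxxxxxxxxxxxxxxxxxxxxxxxxxxxxxxxxxxxxxxxxxxxxxxxxxxxxxxxxxxxxxxxxxxxxxxxxxxxxxxxxxxxxxxxxxxxxxxxxxxxxxxxxxxxxxxxxxxxxxxxxxxxxxxxxxxxxxxxxxxxxxxxxxxxxxxxxxxxxxxxxxxxxxxxxxxxxxxxxxxxxxxxxxxxxxxxxxxxxxxxxxxxxxxxxxxxxxxxxxxxxxxxxxxxxxxxxxxxxxxxxxxxxxxxxxxxxxxxxxxxxxxxxxxxxxxxxxxxxxxxxxxxxxxxx' for email violates CHECK (length(email) <= 100).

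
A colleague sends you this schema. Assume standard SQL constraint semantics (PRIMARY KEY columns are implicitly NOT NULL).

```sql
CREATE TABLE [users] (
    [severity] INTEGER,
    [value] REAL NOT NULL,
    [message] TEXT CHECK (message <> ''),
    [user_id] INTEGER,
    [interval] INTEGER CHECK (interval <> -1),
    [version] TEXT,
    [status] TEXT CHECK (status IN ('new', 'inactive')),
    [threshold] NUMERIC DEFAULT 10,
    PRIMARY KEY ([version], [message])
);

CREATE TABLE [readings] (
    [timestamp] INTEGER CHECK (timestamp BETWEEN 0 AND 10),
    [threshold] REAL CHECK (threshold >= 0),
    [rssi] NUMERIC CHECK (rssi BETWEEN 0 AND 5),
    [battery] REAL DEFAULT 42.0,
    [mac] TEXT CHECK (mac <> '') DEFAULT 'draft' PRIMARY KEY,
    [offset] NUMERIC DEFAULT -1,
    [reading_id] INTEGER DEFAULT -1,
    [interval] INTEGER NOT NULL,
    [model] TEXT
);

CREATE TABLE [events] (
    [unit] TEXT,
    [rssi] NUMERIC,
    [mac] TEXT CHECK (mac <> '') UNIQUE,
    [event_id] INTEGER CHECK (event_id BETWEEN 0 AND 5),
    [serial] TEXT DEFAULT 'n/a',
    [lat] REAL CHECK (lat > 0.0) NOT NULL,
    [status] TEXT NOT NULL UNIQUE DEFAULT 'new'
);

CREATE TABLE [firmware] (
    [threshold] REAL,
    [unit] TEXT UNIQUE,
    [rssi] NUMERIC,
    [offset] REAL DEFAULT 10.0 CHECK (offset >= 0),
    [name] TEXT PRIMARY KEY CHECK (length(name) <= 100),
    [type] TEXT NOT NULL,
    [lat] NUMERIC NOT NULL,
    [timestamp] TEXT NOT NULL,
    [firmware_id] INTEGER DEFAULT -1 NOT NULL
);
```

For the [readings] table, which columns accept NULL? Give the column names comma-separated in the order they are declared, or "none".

- timestamp: CHECK does not forbid NULL (a CHECK constraint passes when its expression is NULL) → nullable.
- threshold: CHECK does not forbid NULL (a CHECK constraint passes when its expression is NULL) → nullable.
- rssi: CHECK does not forbid NULL (a CHECK constraint passes when its expression is NULL) → nullable.
- battery: DEFAULT only fills an omitted column; an explicit NULL is still allowed → nullable.
- mac: part of the PRIMARY KEY, which implies NOT NULL → not nullable.
- offset: DEFAULT only fills an omitted column; an explicit NULL is still allowed → nullable.
- reading_id: DEFAULT only fills an omitted column; an explicit NULL is still allowed → nullable.
- interval: declared NOT NULL → not nullable.
- model: no NOT NULL constraint applies → nullable.

timestamp, threshold, rssi, battery, offset, reading_id, model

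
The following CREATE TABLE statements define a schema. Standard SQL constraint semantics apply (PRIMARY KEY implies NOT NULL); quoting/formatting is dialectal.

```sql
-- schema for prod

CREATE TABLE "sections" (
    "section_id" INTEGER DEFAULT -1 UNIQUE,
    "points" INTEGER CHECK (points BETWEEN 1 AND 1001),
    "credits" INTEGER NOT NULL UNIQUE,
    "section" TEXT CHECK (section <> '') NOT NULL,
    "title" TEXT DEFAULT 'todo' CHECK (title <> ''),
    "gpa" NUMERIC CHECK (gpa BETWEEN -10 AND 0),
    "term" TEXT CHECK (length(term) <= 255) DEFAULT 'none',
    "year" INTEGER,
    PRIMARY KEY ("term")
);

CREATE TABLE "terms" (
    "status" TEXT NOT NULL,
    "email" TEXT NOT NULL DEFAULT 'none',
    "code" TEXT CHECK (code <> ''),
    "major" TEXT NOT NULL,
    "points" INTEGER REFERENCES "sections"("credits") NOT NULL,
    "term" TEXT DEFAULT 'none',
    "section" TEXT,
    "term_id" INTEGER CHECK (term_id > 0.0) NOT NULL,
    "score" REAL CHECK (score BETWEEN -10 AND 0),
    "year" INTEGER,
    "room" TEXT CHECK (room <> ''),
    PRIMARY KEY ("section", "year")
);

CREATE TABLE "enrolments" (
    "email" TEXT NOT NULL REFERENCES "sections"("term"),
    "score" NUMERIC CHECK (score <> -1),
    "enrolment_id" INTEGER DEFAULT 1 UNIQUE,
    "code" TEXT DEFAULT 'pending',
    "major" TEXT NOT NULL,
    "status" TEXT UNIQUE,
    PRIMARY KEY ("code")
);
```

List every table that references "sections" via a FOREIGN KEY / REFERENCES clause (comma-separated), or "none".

terms, enrolments

- terms.points references sections(credits).
- enrolments.email references sections(term).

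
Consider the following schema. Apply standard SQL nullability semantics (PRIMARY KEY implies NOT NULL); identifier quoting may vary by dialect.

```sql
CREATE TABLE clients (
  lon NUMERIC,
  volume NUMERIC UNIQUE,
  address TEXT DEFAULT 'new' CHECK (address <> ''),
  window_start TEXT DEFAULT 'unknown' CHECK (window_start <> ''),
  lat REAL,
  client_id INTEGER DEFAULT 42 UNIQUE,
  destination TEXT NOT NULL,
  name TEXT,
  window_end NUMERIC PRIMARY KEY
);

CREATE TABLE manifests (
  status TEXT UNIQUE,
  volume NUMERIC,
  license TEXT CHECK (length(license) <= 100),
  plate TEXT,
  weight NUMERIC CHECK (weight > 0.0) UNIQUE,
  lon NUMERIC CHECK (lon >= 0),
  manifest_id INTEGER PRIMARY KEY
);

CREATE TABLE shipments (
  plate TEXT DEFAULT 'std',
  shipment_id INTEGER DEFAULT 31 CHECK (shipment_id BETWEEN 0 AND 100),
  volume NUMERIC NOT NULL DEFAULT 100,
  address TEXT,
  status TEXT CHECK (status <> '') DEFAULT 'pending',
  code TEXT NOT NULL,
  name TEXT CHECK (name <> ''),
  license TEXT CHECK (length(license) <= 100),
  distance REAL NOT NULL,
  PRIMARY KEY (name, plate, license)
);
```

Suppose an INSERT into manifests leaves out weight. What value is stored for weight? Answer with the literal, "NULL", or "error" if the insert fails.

weight has no DEFAULT clause and no NOT NULL constraint.
Omitting it from an INSERT stores NULL.

NULL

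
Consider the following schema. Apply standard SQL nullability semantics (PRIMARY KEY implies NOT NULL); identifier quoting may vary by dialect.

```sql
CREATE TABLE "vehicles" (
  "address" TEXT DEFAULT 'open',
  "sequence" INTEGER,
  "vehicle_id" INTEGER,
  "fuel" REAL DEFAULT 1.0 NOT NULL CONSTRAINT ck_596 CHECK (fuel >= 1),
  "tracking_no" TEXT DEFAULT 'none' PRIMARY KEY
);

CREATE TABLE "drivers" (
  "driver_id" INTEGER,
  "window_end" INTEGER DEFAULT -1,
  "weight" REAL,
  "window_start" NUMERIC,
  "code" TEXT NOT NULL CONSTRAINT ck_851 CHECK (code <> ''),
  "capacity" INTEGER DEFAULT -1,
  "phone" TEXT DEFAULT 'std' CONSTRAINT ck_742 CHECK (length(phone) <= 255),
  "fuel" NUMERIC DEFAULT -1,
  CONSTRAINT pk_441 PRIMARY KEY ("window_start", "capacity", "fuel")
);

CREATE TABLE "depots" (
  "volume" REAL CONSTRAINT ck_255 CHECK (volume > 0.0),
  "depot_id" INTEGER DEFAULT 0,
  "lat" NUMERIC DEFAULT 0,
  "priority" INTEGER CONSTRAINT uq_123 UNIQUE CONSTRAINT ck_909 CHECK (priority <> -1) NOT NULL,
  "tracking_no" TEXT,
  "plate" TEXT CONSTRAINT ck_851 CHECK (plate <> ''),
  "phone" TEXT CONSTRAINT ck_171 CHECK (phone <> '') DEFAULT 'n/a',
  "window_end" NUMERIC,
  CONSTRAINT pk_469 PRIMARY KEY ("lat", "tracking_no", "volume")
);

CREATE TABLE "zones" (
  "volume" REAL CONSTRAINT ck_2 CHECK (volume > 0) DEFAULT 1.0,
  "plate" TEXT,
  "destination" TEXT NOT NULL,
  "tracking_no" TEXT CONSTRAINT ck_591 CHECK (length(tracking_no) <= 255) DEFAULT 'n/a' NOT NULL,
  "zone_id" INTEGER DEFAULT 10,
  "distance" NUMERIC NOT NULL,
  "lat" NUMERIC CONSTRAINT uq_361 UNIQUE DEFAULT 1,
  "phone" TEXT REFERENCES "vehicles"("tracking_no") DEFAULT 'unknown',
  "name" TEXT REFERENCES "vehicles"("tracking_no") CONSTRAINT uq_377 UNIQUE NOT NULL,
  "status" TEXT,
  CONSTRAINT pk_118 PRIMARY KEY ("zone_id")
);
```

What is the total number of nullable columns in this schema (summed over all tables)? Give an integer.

vehicles: 3 nullable (address, sequence, vehicle_id — PK (tracking_no) and explicit NOT NULL columns excluded).
drivers: 4 nullable (driver_id, window_end, weight, phone — PK (window_start, capacity, fuel) and explicit NOT NULL columns excluded).
depots: 4 nullable (depot_id, plate, phone, window_end — PK (lat, tracking_no, volume) and explicit NOT NULL columns excluded).
zones: 5 nullable (volume, plate, lat, phone, status — PK (zone_id) and explicit NOT NULL columns excluded).
Total: 3 + 4 + 4 + 5 = 16.

16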